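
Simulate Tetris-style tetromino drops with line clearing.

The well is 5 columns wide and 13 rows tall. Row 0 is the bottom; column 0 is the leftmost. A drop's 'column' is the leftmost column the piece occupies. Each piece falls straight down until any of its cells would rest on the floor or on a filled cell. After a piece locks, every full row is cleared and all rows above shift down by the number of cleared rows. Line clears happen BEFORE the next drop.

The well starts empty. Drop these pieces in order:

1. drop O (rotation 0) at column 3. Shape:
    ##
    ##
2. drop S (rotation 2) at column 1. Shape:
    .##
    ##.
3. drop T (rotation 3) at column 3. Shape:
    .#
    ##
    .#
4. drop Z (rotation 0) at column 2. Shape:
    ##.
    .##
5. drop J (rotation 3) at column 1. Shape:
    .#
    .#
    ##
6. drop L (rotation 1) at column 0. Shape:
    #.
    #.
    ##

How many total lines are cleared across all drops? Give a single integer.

Answer: 0

Derivation:
Drop 1: O rot0 at col 3 lands with bottom-row=0; cleared 0 line(s) (total 0); column heights now [0 0 0 2 2], max=2
Drop 2: S rot2 at col 1 lands with bottom-row=1; cleared 0 line(s) (total 0); column heights now [0 2 3 3 2], max=3
Drop 3: T rot3 at col 3 lands with bottom-row=2; cleared 0 line(s) (total 0); column heights now [0 2 3 4 5], max=5
Drop 4: Z rot0 at col 2 lands with bottom-row=5; cleared 0 line(s) (total 0); column heights now [0 2 7 7 6], max=7
Drop 5: J rot3 at col 1 lands with bottom-row=7; cleared 0 line(s) (total 0); column heights now [0 8 10 7 6], max=10
Drop 6: L rot1 at col 0 lands with bottom-row=8; cleared 0 line(s) (total 0); column heights now [11 9 10 7 6], max=11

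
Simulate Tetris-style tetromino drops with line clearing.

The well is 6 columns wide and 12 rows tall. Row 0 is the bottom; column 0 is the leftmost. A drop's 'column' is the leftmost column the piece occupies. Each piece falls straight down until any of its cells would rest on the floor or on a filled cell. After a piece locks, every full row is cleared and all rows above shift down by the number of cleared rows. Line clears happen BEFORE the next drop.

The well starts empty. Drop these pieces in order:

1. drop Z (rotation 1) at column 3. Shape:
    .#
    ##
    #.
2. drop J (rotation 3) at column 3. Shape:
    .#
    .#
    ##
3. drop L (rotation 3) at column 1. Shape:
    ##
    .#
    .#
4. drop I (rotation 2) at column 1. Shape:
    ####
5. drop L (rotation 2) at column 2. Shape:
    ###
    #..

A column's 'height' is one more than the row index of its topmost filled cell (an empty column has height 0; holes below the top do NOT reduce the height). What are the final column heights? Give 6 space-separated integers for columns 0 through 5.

Drop 1: Z rot1 at col 3 lands with bottom-row=0; cleared 0 line(s) (total 0); column heights now [0 0 0 2 3 0], max=3
Drop 2: J rot3 at col 3 lands with bottom-row=3; cleared 0 line(s) (total 0); column heights now [0 0 0 4 6 0], max=6
Drop 3: L rot3 at col 1 lands with bottom-row=0; cleared 0 line(s) (total 0); column heights now [0 3 3 4 6 0], max=6
Drop 4: I rot2 at col 1 lands with bottom-row=6; cleared 0 line(s) (total 0); column heights now [0 7 7 7 7 0], max=7
Drop 5: L rot2 at col 2 lands with bottom-row=7; cleared 0 line(s) (total 0); column heights now [0 7 9 9 9 0], max=9

Answer: 0 7 9 9 9 0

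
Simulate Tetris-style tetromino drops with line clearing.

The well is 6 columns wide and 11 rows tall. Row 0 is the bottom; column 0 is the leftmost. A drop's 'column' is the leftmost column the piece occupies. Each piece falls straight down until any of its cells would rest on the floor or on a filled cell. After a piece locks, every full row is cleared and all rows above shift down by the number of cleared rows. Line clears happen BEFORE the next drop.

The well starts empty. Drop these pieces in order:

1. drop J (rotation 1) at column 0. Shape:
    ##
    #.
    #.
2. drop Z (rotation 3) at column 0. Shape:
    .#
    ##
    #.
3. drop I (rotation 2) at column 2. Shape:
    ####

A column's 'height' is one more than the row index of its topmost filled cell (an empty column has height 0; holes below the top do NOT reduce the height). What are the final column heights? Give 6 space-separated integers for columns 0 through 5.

Drop 1: J rot1 at col 0 lands with bottom-row=0; cleared 0 line(s) (total 0); column heights now [3 3 0 0 0 0], max=3
Drop 2: Z rot3 at col 0 lands with bottom-row=3; cleared 0 line(s) (total 0); column heights now [5 6 0 0 0 0], max=6
Drop 3: I rot2 at col 2 lands with bottom-row=0; cleared 0 line(s) (total 0); column heights now [5 6 1 1 1 1], max=6

Answer: 5 6 1 1 1 1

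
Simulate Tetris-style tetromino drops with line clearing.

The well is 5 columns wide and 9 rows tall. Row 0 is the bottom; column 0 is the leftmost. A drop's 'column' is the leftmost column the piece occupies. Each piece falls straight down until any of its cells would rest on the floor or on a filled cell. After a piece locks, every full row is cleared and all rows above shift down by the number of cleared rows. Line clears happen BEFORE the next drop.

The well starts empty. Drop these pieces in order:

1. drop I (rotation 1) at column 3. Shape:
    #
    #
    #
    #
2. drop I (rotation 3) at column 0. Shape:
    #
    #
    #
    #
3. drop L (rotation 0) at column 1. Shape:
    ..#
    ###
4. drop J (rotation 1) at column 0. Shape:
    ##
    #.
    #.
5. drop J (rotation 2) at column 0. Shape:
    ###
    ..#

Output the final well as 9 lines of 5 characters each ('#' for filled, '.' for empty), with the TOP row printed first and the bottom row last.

Drop 1: I rot1 at col 3 lands with bottom-row=0; cleared 0 line(s) (total 0); column heights now [0 0 0 4 0], max=4
Drop 2: I rot3 at col 0 lands with bottom-row=0; cleared 0 line(s) (total 0); column heights now [4 0 0 4 0], max=4
Drop 3: L rot0 at col 1 lands with bottom-row=4; cleared 0 line(s) (total 0); column heights now [4 5 5 6 0], max=6
Drop 4: J rot1 at col 0 lands with bottom-row=4; cleared 0 line(s) (total 0); column heights now [7 7 5 6 0], max=7
Drop 5: J rot2 at col 0 lands with bottom-row=6; cleared 0 line(s) (total 0); column heights now [8 8 8 6 0], max=8

Answer: .....
###..
###..
#..#.
####.
#..#.
#..#.
#..#.
#..#.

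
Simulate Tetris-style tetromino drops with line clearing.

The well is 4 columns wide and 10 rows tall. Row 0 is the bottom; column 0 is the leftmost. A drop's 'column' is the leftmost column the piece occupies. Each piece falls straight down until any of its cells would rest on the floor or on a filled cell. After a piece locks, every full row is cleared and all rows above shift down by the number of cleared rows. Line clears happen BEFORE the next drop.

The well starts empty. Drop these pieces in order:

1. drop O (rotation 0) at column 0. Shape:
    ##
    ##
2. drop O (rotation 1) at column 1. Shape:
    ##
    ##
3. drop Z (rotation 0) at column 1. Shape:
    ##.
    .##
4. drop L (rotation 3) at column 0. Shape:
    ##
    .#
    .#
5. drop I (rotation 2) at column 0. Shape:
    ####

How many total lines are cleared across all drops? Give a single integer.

Drop 1: O rot0 at col 0 lands with bottom-row=0; cleared 0 line(s) (total 0); column heights now [2 2 0 0], max=2
Drop 2: O rot1 at col 1 lands with bottom-row=2; cleared 0 line(s) (total 0); column heights now [2 4 4 0], max=4
Drop 3: Z rot0 at col 1 lands with bottom-row=4; cleared 0 line(s) (total 0); column heights now [2 6 6 5], max=6
Drop 4: L rot3 at col 0 lands with bottom-row=6; cleared 0 line(s) (total 0); column heights now [9 9 6 5], max=9
Drop 5: I rot2 at col 0 lands with bottom-row=9; cleared 1 line(s) (total 1); column heights now [9 9 6 5], max=9

Answer: 1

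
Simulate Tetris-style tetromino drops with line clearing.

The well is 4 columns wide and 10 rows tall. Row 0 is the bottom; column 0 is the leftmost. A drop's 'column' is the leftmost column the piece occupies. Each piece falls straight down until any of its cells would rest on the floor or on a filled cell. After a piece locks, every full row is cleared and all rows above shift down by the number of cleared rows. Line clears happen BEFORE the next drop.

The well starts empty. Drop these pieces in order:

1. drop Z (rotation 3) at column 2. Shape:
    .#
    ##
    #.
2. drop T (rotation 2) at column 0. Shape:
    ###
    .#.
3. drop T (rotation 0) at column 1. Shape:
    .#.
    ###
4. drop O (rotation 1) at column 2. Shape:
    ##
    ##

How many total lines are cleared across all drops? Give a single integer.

Answer: 1

Derivation:
Drop 1: Z rot3 at col 2 lands with bottom-row=0; cleared 0 line(s) (total 0); column heights now [0 0 2 3], max=3
Drop 2: T rot2 at col 0 lands with bottom-row=1; cleared 1 line(s) (total 1); column heights now [0 2 2 2], max=2
Drop 3: T rot0 at col 1 lands with bottom-row=2; cleared 0 line(s) (total 1); column heights now [0 3 4 3], max=4
Drop 4: O rot1 at col 2 lands with bottom-row=4; cleared 0 line(s) (total 1); column heights now [0 3 6 6], max=6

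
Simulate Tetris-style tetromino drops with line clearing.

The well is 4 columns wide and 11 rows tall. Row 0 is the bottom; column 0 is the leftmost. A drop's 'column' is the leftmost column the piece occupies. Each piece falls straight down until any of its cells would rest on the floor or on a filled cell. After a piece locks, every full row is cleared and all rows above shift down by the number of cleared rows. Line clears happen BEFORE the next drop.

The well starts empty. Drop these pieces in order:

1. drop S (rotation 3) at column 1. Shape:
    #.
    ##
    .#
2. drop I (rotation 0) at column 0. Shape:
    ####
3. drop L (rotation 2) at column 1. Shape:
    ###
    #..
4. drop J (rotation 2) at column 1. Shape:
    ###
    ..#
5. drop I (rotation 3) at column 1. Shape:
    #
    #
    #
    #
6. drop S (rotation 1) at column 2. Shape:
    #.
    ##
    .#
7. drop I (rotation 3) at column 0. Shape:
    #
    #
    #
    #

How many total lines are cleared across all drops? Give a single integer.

Drop 1: S rot3 at col 1 lands with bottom-row=0; cleared 0 line(s) (total 0); column heights now [0 3 2 0], max=3
Drop 2: I rot0 at col 0 lands with bottom-row=3; cleared 1 line(s) (total 1); column heights now [0 3 2 0], max=3
Drop 3: L rot2 at col 1 lands with bottom-row=3; cleared 0 line(s) (total 1); column heights now [0 5 5 5], max=5
Drop 4: J rot2 at col 1 lands with bottom-row=5; cleared 0 line(s) (total 1); column heights now [0 7 7 7], max=7
Drop 5: I rot3 at col 1 lands with bottom-row=7; cleared 0 line(s) (total 1); column heights now [0 11 7 7], max=11
Drop 6: S rot1 at col 2 lands with bottom-row=7; cleared 0 line(s) (total 1); column heights now [0 11 10 9], max=11
Drop 7: I rot3 at col 0 lands with bottom-row=0; cleared 0 line(s) (total 1); column heights now [4 11 10 9], max=11

Answer: 1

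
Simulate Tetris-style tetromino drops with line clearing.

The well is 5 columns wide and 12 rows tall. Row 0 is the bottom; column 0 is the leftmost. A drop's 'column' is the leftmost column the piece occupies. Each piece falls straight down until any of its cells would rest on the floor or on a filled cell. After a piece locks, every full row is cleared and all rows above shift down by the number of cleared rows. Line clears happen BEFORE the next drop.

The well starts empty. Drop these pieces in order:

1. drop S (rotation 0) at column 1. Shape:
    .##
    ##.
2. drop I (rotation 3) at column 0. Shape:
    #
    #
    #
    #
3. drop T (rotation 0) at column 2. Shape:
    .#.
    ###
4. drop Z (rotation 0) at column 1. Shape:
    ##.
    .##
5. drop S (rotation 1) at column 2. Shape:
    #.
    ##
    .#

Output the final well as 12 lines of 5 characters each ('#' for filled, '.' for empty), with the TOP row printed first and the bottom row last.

Drop 1: S rot0 at col 1 lands with bottom-row=0; cleared 0 line(s) (total 0); column heights now [0 1 2 2 0], max=2
Drop 2: I rot3 at col 0 lands with bottom-row=0; cleared 0 line(s) (total 0); column heights now [4 1 2 2 0], max=4
Drop 3: T rot0 at col 2 lands with bottom-row=2; cleared 0 line(s) (total 0); column heights now [4 1 3 4 3], max=4
Drop 4: Z rot0 at col 1 lands with bottom-row=4; cleared 0 line(s) (total 0); column heights now [4 6 6 5 3], max=6
Drop 5: S rot1 at col 2 lands with bottom-row=5; cleared 0 line(s) (total 0); column heights now [4 6 8 7 3], max=8

Answer: .....
.....
.....
.....
..#..
..##.
.###.
..##.
#..#.
#.###
#.##.
###..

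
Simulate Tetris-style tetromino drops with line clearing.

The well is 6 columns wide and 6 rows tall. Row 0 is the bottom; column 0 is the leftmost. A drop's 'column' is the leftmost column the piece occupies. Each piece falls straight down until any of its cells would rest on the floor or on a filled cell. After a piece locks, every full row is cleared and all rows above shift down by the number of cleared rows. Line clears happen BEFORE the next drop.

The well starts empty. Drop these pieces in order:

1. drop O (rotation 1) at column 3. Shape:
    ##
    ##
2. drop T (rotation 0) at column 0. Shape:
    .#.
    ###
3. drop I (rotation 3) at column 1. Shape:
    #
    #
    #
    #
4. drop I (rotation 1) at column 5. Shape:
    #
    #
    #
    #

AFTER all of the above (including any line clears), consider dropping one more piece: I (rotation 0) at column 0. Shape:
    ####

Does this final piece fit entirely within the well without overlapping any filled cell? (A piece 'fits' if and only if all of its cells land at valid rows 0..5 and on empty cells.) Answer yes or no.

Answer: yes

Derivation:
Drop 1: O rot1 at col 3 lands with bottom-row=0; cleared 0 line(s) (total 0); column heights now [0 0 0 2 2 0], max=2
Drop 2: T rot0 at col 0 lands with bottom-row=0; cleared 0 line(s) (total 0); column heights now [1 2 1 2 2 0], max=2
Drop 3: I rot3 at col 1 lands with bottom-row=2; cleared 0 line(s) (total 0); column heights now [1 6 1 2 2 0], max=6
Drop 4: I rot1 at col 5 lands with bottom-row=0; cleared 1 line(s) (total 1); column heights now [0 5 0 1 1 3], max=5
Test piece I rot0 at col 0 (width 4): heights before test = [0 5 0 1 1 3]; fits = True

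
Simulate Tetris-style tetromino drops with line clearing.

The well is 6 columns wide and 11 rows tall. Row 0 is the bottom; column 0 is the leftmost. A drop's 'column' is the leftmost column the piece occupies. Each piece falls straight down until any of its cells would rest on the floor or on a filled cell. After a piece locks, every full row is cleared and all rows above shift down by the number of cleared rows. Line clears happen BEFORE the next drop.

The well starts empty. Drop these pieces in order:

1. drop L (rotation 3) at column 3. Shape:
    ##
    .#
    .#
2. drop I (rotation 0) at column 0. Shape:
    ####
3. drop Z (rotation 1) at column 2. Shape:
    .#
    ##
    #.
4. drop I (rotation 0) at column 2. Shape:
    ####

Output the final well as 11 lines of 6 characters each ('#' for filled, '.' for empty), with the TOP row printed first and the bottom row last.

Drop 1: L rot3 at col 3 lands with bottom-row=0; cleared 0 line(s) (total 0); column heights now [0 0 0 3 3 0], max=3
Drop 2: I rot0 at col 0 lands with bottom-row=3; cleared 0 line(s) (total 0); column heights now [4 4 4 4 3 0], max=4
Drop 3: Z rot1 at col 2 lands with bottom-row=4; cleared 0 line(s) (total 0); column heights now [4 4 6 7 3 0], max=7
Drop 4: I rot0 at col 2 lands with bottom-row=7; cleared 0 line(s) (total 0); column heights now [4 4 8 8 8 8], max=8

Answer: ......
......
......
..####
...#..
..##..
..#...
####..
...##.
....#.
....#.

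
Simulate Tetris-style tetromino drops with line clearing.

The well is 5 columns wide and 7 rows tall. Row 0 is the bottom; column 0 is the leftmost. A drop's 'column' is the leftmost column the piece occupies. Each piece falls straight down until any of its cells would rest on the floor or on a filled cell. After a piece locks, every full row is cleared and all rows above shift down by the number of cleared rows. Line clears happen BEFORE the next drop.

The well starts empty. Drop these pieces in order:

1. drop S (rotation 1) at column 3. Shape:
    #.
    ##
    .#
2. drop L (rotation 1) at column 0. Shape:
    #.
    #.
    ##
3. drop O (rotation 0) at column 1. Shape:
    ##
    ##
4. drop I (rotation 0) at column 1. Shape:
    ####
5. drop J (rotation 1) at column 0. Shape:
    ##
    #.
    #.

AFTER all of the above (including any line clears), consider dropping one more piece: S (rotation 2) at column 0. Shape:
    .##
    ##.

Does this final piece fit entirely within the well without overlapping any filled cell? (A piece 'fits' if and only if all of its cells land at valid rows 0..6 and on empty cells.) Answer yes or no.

Drop 1: S rot1 at col 3 lands with bottom-row=0; cleared 0 line(s) (total 0); column heights now [0 0 0 3 2], max=3
Drop 2: L rot1 at col 0 lands with bottom-row=0; cleared 0 line(s) (total 0); column heights now [3 1 0 3 2], max=3
Drop 3: O rot0 at col 1 lands with bottom-row=1; cleared 1 line(s) (total 1); column heights now [2 2 2 2 1], max=2
Drop 4: I rot0 at col 1 lands with bottom-row=2; cleared 0 line(s) (total 1); column heights now [2 3 3 3 3], max=3
Drop 5: J rot1 at col 0 lands with bottom-row=2; cleared 1 line(s) (total 2); column heights now [4 4 2 2 1], max=4
Test piece S rot2 at col 0 (width 3): heights before test = [4 4 2 2 1]; fits = True

Answer: yes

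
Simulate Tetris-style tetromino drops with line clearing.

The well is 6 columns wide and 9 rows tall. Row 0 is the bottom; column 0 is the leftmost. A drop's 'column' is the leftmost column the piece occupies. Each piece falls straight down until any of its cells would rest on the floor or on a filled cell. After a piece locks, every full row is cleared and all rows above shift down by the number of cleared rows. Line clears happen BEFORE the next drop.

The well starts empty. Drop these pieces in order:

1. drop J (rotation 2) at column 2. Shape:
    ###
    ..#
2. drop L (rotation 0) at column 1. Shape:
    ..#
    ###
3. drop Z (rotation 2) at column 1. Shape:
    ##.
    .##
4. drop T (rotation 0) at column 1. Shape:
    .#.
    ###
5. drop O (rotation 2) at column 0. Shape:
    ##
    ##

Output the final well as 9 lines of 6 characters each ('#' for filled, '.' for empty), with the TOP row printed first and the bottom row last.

Drop 1: J rot2 at col 2 lands with bottom-row=0; cleared 0 line(s) (total 0); column heights now [0 0 2 2 2 0], max=2
Drop 2: L rot0 at col 1 lands with bottom-row=2; cleared 0 line(s) (total 0); column heights now [0 3 3 4 2 0], max=4
Drop 3: Z rot2 at col 1 lands with bottom-row=4; cleared 0 line(s) (total 0); column heights now [0 6 6 5 2 0], max=6
Drop 4: T rot0 at col 1 lands with bottom-row=6; cleared 0 line(s) (total 0); column heights now [0 7 8 7 2 0], max=8
Drop 5: O rot2 at col 0 lands with bottom-row=7; cleared 0 line(s) (total 0); column heights now [9 9 8 7 2 0], max=9

Answer: ##....
###...
.###..
.##...
..##..
...#..
.###..
..###.
....#.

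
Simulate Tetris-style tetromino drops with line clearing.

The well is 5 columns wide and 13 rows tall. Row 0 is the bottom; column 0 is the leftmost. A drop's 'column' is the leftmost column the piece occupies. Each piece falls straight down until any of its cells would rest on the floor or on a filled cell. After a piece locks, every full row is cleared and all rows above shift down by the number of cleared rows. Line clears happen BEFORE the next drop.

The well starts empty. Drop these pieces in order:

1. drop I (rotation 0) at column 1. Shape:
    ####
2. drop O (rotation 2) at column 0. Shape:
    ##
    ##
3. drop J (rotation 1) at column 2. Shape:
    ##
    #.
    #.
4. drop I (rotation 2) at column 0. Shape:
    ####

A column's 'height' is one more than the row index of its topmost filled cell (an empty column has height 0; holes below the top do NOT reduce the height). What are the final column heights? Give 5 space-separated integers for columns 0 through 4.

Drop 1: I rot0 at col 1 lands with bottom-row=0; cleared 0 line(s) (total 0); column heights now [0 1 1 1 1], max=1
Drop 2: O rot2 at col 0 lands with bottom-row=1; cleared 0 line(s) (total 0); column heights now [3 3 1 1 1], max=3
Drop 3: J rot1 at col 2 lands with bottom-row=1; cleared 0 line(s) (total 0); column heights now [3 3 4 4 1], max=4
Drop 4: I rot2 at col 0 lands with bottom-row=4; cleared 0 line(s) (total 0); column heights now [5 5 5 5 1], max=5

Answer: 5 5 5 5 1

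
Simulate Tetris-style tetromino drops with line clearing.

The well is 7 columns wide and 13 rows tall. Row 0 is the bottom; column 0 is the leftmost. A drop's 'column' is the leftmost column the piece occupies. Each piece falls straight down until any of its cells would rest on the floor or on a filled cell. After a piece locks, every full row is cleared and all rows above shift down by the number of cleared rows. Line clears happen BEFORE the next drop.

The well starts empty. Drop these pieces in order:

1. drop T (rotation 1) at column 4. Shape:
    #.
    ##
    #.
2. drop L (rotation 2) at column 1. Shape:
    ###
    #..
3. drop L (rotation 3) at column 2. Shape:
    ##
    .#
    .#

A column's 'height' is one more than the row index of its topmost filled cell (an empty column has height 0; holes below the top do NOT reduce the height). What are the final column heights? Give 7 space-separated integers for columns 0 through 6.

Drop 1: T rot1 at col 4 lands with bottom-row=0; cleared 0 line(s) (total 0); column heights now [0 0 0 0 3 2 0], max=3
Drop 2: L rot2 at col 1 lands with bottom-row=0; cleared 0 line(s) (total 0); column heights now [0 2 2 2 3 2 0], max=3
Drop 3: L rot3 at col 2 lands with bottom-row=2; cleared 0 line(s) (total 0); column heights now [0 2 5 5 3 2 0], max=5

Answer: 0 2 5 5 3 2 0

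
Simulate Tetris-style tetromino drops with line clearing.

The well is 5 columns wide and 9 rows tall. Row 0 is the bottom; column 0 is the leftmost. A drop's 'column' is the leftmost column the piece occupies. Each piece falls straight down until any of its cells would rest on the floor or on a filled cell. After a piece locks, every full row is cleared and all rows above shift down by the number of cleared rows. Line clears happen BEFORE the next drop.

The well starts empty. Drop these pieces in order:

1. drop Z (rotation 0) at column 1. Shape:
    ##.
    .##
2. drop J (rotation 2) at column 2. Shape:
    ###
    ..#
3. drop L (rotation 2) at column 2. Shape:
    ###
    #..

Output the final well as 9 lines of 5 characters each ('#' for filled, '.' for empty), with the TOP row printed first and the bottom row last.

Answer: .....
.....
.....
.....
..###
..#..
..###
.##.#
..##.

Derivation:
Drop 1: Z rot0 at col 1 lands with bottom-row=0; cleared 0 line(s) (total 0); column heights now [0 2 2 1 0], max=2
Drop 2: J rot2 at col 2 lands with bottom-row=1; cleared 0 line(s) (total 0); column heights now [0 2 3 3 3], max=3
Drop 3: L rot2 at col 2 lands with bottom-row=3; cleared 0 line(s) (total 0); column heights now [0 2 5 5 5], max=5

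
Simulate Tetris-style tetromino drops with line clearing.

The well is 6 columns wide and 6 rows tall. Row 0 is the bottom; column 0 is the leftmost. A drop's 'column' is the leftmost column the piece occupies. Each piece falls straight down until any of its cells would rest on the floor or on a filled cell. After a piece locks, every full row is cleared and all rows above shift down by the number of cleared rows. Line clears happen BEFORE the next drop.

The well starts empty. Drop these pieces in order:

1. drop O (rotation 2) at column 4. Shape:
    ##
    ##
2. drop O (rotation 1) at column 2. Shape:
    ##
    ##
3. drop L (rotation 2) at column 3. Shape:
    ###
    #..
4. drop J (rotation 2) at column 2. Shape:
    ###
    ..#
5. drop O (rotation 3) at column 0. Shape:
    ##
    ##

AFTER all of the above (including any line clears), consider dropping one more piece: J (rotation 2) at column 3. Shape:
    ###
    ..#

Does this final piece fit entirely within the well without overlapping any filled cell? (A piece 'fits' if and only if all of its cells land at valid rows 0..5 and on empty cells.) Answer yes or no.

Drop 1: O rot2 at col 4 lands with bottom-row=0; cleared 0 line(s) (total 0); column heights now [0 0 0 0 2 2], max=2
Drop 2: O rot1 at col 2 lands with bottom-row=0; cleared 0 line(s) (total 0); column heights now [0 0 2 2 2 2], max=2
Drop 3: L rot2 at col 3 lands with bottom-row=2; cleared 0 line(s) (total 0); column heights now [0 0 2 4 4 4], max=4
Drop 4: J rot2 at col 2 lands with bottom-row=4; cleared 0 line(s) (total 0); column heights now [0 0 6 6 6 4], max=6
Drop 5: O rot3 at col 0 lands with bottom-row=0; cleared 2 line(s) (total 2); column heights now [0 0 4 4 4 2], max=4
Test piece J rot2 at col 3 (width 3): heights before test = [0 0 4 4 4 2]; fits = True

Answer: yes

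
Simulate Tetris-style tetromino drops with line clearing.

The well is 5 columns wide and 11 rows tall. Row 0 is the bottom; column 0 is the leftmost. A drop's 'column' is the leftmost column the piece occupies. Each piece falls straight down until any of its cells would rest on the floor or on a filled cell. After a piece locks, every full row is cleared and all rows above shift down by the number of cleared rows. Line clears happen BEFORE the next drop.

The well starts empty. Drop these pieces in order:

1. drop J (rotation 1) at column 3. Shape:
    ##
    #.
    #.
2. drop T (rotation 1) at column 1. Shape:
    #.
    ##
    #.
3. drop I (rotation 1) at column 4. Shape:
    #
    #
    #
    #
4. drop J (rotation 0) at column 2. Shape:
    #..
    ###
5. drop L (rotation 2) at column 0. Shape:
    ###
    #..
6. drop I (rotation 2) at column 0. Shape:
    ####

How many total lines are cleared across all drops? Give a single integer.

Drop 1: J rot1 at col 3 lands with bottom-row=0; cleared 0 line(s) (total 0); column heights now [0 0 0 3 3], max=3
Drop 2: T rot1 at col 1 lands with bottom-row=0; cleared 0 line(s) (total 0); column heights now [0 3 2 3 3], max=3
Drop 3: I rot1 at col 4 lands with bottom-row=3; cleared 0 line(s) (total 0); column heights now [0 3 2 3 7], max=7
Drop 4: J rot0 at col 2 lands with bottom-row=7; cleared 0 line(s) (total 0); column heights now [0 3 9 8 8], max=9
Drop 5: L rot2 at col 0 lands with bottom-row=8; cleared 0 line(s) (total 0); column heights now [10 10 10 8 8], max=10
Drop 6: I rot2 at col 0 lands with bottom-row=10; cleared 0 line(s) (total 0); column heights now [11 11 11 11 8], max=11

Answer: 0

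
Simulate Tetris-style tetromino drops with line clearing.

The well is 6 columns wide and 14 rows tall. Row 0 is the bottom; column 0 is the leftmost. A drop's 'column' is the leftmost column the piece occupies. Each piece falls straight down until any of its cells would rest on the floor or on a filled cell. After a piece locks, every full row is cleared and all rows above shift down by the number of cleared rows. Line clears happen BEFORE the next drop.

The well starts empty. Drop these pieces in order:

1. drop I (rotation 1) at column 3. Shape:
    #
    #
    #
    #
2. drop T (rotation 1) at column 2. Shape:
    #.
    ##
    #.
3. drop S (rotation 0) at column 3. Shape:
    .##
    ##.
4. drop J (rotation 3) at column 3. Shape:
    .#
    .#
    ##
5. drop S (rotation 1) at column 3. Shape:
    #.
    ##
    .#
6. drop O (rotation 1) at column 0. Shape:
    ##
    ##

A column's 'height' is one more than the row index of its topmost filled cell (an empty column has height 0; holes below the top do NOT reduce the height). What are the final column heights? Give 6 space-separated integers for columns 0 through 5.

Answer: 2 2 6 13 12 7

Derivation:
Drop 1: I rot1 at col 3 lands with bottom-row=0; cleared 0 line(s) (total 0); column heights now [0 0 0 4 0 0], max=4
Drop 2: T rot1 at col 2 lands with bottom-row=3; cleared 0 line(s) (total 0); column heights now [0 0 6 5 0 0], max=6
Drop 3: S rot0 at col 3 lands with bottom-row=5; cleared 0 line(s) (total 0); column heights now [0 0 6 6 7 7], max=7
Drop 4: J rot3 at col 3 lands with bottom-row=7; cleared 0 line(s) (total 0); column heights now [0 0 6 8 10 7], max=10
Drop 5: S rot1 at col 3 lands with bottom-row=10; cleared 0 line(s) (total 0); column heights now [0 0 6 13 12 7], max=13
Drop 6: O rot1 at col 0 lands with bottom-row=0; cleared 0 line(s) (total 0); column heights now [2 2 6 13 12 7], max=13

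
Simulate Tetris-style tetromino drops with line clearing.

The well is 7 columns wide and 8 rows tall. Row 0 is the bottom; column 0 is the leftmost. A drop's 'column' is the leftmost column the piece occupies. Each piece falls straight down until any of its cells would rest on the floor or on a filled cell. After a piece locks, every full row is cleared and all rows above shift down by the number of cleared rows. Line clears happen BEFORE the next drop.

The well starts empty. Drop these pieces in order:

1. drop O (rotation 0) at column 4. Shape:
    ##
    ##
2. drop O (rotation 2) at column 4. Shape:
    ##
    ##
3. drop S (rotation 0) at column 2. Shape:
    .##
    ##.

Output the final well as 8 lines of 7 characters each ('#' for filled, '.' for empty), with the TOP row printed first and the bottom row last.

Answer: .......
.......
.......
...##..
..####.
....##.
....##.
....##.

Derivation:
Drop 1: O rot0 at col 4 lands with bottom-row=0; cleared 0 line(s) (total 0); column heights now [0 0 0 0 2 2 0], max=2
Drop 2: O rot2 at col 4 lands with bottom-row=2; cleared 0 line(s) (total 0); column heights now [0 0 0 0 4 4 0], max=4
Drop 3: S rot0 at col 2 lands with bottom-row=3; cleared 0 line(s) (total 0); column heights now [0 0 4 5 5 4 0], max=5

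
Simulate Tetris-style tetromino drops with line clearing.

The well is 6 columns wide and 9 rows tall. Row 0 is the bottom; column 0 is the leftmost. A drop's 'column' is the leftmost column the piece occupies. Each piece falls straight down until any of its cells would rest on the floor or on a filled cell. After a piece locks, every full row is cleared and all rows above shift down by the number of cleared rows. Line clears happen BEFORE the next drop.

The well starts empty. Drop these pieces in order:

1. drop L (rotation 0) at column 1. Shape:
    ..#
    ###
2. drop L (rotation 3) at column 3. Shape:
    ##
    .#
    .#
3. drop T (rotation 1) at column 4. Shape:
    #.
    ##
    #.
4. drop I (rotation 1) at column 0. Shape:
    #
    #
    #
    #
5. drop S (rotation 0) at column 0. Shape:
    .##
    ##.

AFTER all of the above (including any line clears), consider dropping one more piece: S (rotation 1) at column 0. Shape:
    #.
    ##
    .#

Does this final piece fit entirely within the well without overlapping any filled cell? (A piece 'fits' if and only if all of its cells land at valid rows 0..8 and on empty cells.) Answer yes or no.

Answer: yes

Derivation:
Drop 1: L rot0 at col 1 lands with bottom-row=0; cleared 0 line(s) (total 0); column heights now [0 1 1 2 0 0], max=2
Drop 2: L rot3 at col 3 lands with bottom-row=0; cleared 0 line(s) (total 0); column heights now [0 1 1 3 3 0], max=3
Drop 3: T rot1 at col 4 lands with bottom-row=3; cleared 0 line(s) (total 0); column heights now [0 1 1 3 6 5], max=6
Drop 4: I rot1 at col 0 lands with bottom-row=0; cleared 0 line(s) (total 0); column heights now [4 1 1 3 6 5], max=6
Drop 5: S rot0 at col 0 lands with bottom-row=4; cleared 0 line(s) (total 0); column heights now [5 6 6 3 6 5], max=6
Test piece S rot1 at col 0 (width 2): heights before test = [5 6 6 3 6 5]; fits = True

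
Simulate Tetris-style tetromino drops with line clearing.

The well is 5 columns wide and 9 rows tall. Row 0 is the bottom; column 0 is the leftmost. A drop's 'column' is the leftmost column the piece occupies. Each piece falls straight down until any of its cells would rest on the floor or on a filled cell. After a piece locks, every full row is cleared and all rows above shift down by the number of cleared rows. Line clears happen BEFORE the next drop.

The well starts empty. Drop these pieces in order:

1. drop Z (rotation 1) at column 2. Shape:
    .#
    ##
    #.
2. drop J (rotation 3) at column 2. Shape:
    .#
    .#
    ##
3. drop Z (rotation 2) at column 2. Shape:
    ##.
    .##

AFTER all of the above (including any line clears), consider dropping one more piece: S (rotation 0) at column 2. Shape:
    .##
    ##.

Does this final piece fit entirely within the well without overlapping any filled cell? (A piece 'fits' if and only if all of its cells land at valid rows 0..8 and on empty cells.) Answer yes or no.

Answer: no

Derivation:
Drop 1: Z rot1 at col 2 lands with bottom-row=0; cleared 0 line(s) (total 0); column heights now [0 0 2 3 0], max=3
Drop 2: J rot3 at col 2 lands with bottom-row=3; cleared 0 line(s) (total 0); column heights now [0 0 4 6 0], max=6
Drop 3: Z rot2 at col 2 lands with bottom-row=6; cleared 0 line(s) (total 0); column heights now [0 0 8 8 7], max=8
Test piece S rot0 at col 2 (width 3): heights before test = [0 0 8 8 7]; fits = False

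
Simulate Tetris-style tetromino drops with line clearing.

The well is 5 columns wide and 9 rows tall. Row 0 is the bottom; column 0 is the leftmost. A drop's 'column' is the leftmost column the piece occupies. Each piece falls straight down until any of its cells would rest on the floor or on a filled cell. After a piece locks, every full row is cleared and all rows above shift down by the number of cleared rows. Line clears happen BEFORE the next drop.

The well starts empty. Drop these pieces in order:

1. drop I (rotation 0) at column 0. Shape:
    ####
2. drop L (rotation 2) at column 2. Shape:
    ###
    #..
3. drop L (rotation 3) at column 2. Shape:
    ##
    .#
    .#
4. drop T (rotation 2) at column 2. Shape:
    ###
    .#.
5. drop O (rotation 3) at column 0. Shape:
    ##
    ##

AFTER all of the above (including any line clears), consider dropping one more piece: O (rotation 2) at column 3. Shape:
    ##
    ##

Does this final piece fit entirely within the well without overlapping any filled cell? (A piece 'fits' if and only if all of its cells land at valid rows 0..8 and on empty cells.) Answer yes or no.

Drop 1: I rot0 at col 0 lands with bottom-row=0; cleared 0 line(s) (total 0); column heights now [1 1 1 1 0], max=1
Drop 2: L rot2 at col 2 lands with bottom-row=1; cleared 0 line(s) (total 0); column heights now [1 1 3 3 3], max=3
Drop 3: L rot3 at col 2 lands with bottom-row=3; cleared 0 line(s) (total 0); column heights now [1 1 6 6 3], max=6
Drop 4: T rot2 at col 2 lands with bottom-row=6; cleared 0 line(s) (total 0); column heights now [1 1 8 8 8], max=8
Drop 5: O rot3 at col 0 lands with bottom-row=1; cleared 1 line(s) (total 1); column heights now [2 2 7 7 7], max=7
Test piece O rot2 at col 3 (width 2): heights before test = [2 2 7 7 7]; fits = True

Answer: yes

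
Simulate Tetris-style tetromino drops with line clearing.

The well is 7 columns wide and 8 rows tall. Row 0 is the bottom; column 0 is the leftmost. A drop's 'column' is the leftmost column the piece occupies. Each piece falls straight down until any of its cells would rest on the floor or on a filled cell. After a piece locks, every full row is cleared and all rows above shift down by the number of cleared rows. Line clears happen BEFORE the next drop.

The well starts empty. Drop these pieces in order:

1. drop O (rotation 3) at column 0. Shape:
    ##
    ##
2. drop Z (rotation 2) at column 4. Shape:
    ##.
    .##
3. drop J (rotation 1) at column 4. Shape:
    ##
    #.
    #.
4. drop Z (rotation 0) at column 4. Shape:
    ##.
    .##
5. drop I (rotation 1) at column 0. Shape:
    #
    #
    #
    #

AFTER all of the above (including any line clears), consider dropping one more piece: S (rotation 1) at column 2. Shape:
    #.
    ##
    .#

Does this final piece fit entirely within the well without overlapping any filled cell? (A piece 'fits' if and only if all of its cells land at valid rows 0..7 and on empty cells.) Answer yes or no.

Drop 1: O rot3 at col 0 lands with bottom-row=0; cleared 0 line(s) (total 0); column heights now [2 2 0 0 0 0 0], max=2
Drop 2: Z rot2 at col 4 lands with bottom-row=0; cleared 0 line(s) (total 0); column heights now [2 2 0 0 2 2 1], max=2
Drop 3: J rot1 at col 4 lands with bottom-row=2; cleared 0 line(s) (total 0); column heights now [2 2 0 0 5 5 1], max=5
Drop 4: Z rot0 at col 4 lands with bottom-row=5; cleared 0 line(s) (total 0); column heights now [2 2 0 0 7 7 6], max=7
Drop 5: I rot1 at col 0 lands with bottom-row=2; cleared 0 line(s) (total 0); column heights now [6 2 0 0 7 7 6], max=7
Test piece S rot1 at col 2 (width 2): heights before test = [6 2 0 0 7 7 6]; fits = True

Answer: yes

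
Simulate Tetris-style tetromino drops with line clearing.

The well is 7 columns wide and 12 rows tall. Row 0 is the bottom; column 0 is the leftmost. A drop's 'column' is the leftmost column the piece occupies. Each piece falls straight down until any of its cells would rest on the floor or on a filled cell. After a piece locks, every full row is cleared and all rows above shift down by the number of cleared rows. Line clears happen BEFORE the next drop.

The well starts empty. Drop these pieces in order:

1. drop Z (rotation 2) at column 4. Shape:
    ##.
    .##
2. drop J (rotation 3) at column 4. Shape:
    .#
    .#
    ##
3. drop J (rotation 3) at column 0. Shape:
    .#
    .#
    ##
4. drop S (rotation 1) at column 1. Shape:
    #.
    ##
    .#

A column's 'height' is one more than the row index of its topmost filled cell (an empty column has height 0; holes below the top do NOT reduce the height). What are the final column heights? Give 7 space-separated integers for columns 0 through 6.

Drop 1: Z rot2 at col 4 lands with bottom-row=0; cleared 0 line(s) (total 0); column heights now [0 0 0 0 2 2 1], max=2
Drop 2: J rot3 at col 4 lands with bottom-row=2; cleared 0 line(s) (total 0); column heights now [0 0 0 0 3 5 1], max=5
Drop 3: J rot3 at col 0 lands with bottom-row=0; cleared 0 line(s) (total 0); column heights now [1 3 0 0 3 5 1], max=5
Drop 4: S rot1 at col 1 lands with bottom-row=2; cleared 0 line(s) (total 0); column heights now [1 5 4 0 3 5 1], max=5

Answer: 1 5 4 0 3 5 1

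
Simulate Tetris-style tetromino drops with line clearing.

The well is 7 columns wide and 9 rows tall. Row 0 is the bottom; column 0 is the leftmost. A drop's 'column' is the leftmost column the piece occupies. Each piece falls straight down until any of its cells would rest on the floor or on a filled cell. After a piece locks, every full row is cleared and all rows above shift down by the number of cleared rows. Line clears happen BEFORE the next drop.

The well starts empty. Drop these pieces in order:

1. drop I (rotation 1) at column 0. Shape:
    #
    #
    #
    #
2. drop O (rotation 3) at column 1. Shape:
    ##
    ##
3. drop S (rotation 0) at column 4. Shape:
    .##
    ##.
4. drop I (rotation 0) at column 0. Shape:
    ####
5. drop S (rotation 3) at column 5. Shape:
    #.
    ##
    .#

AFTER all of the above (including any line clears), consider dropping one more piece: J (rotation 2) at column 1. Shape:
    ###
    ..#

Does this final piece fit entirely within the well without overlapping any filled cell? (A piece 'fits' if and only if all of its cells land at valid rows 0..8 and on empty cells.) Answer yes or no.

Answer: yes

Derivation:
Drop 1: I rot1 at col 0 lands with bottom-row=0; cleared 0 line(s) (total 0); column heights now [4 0 0 0 0 0 0], max=4
Drop 2: O rot3 at col 1 lands with bottom-row=0; cleared 0 line(s) (total 0); column heights now [4 2 2 0 0 0 0], max=4
Drop 3: S rot0 at col 4 lands with bottom-row=0; cleared 0 line(s) (total 0); column heights now [4 2 2 0 1 2 2], max=4
Drop 4: I rot0 at col 0 lands with bottom-row=4; cleared 0 line(s) (total 0); column heights now [5 5 5 5 1 2 2], max=5
Drop 5: S rot3 at col 5 lands with bottom-row=2; cleared 0 line(s) (total 0); column heights now [5 5 5 5 1 5 4], max=5
Test piece J rot2 at col 1 (width 3): heights before test = [5 5 5 5 1 5 4]; fits = True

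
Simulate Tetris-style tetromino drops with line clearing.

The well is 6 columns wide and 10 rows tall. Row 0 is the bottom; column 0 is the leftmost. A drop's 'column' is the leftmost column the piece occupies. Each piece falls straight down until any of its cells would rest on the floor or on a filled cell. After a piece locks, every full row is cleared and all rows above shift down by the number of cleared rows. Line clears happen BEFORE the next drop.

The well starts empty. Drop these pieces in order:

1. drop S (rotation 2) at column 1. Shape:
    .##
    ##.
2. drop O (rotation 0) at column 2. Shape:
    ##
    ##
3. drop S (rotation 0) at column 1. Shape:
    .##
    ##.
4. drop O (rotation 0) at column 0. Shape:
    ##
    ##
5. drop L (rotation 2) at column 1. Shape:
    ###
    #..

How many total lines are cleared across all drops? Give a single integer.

Answer: 0

Derivation:
Drop 1: S rot2 at col 1 lands with bottom-row=0; cleared 0 line(s) (total 0); column heights now [0 1 2 2 0 0], max=2
Drop 2: O rot0 at col 2 lands with bottom-row=2; cleared 0 line(s) (total 0); column heights now [0 1 4 4 0 0], max=4
Drop 3: S rot0 at col 1 lands with bottom-row=4; cleared 0 line(s) (total 0); column heights now [0 5 6 6 0 0], max=6
Drop 4: O rot0 at col 0 lands with bottom-row=5; cleared 0 line(s) (total 0); column heights now [7 7 6 6 0 0], max=7
Drop 5: L rot2 at col 1 lands with bottom-row=7; cleared 0 line(s) (total 0); column heights now [7 9 9 9 0 0], max=9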